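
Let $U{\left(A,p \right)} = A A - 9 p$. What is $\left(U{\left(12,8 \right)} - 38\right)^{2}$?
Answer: $1156$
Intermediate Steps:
$U{\left(A,p \right)} = A^{2} - 9 p$
$\left(U{\left(12,8 \right)} - 38\right)^{2} = \left(\left(12^{2} - 72\right) - 38\right)^{2} = \left(\left(144 - 72\right) - 38\right)^{2} = \left(72 - 38\right)^{2} = 34^{2} = 1156$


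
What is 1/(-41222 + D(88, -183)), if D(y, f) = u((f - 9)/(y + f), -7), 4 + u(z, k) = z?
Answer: -95/3916278 ≈ -2.4258e-5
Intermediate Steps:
u(z, k) = -4 + z
D(y, f) = -4 + (-9 + f)/(f + y) (D(y, f) = -4 + (f - 9)/(y + f) = -4 + (-9 + f)/(f + y))
1/(-41222 + D(88, -183)) = 1/(-41222 + (-4 + (-9 - 183)/(-183 + 88))) = 1/(-41222 + (-4 - 192/(-95))) = 1/(-41222 + (-4 - 1/95*(-192))) = 1/(-41222 + (-4 + 192/95)) = 1/(-41222 - 188/95) = 1/(-3916278/95) = -95/3916278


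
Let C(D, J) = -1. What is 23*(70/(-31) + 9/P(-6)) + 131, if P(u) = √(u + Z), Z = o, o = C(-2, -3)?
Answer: 2451/31 - 207*I*√7/7 ≈ 79.065 - 78.239*I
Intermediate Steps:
o = -1
Z = -1
P(u) = √(-1 + u) (P(u) = √(u - 1) = √(-1 + u))
23*(70/(-31) + 9/P(-6)) + 131 = 23*(70/(-31) + 9/(√(-1 - 6))) + 131 = 23*(70*(-1/31) + 9/(√(-7))) + 131 = 23*(-70/31 + 9/((I*√7))) + 131 = 23*(-70/31 + 9*(-I*√7/7)) + 131 = 23*(-70/31 - 9*I*√7/7) + 131 = (-1610/31 - 207*I*√7/7) + 131 = 2451/31 - 207*I*√7/7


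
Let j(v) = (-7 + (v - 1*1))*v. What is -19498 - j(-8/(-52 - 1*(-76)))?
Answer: -175507/9 ≈ -19501.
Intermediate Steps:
j(v) = v*(-8 + v) (j(v) = (-7 + (v - 1))*v = (-7 + (-1 + v))*v = (-8 + v)*v = v*(-8 + v))
-19498 - j(-8/(-52 - 1*(-76))) = -19498 - (-8/(-52 - 1*(-76)))*(-8 - 8/(-52 - 1*(-76))) = -19498 - (-8/(-52 + 76))*(-8 - 8/(-52 + 76)) = -19498 - (-8/24)*(-8 - 8/24) = -19498 - (-8*1/24)*(-8 - 8*1/24) = -19498 - (-1)*(-8 - ⅓)/3 = -19498 - (-1)*(-25)/(3*3) = -19498 - 1*25/9 = -19498 - 25/9 = -175507/9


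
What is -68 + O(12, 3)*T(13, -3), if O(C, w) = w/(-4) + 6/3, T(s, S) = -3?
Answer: -287/4 ≈ -71.750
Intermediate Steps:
O(C, w) = 2 - w/4 (O(C, w) = w*(-¼) + 6*(⅓) = -w/4 + 2 = 2 - w/4)
-68 + O(12, 3)*T(13, -3) = -68 + (2 - ¼*3)*(-3) = -68 + (2 - ¾)*(-3) = -68 + (5/4)*(-3) = -68 - 15/4 = -287/4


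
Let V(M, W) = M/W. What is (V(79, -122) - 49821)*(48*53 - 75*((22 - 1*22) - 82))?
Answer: -26422113627/61 ≈ -4.3315e+8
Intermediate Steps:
(V(79, -122) - 49821)*(48*53 - 75*((22 - 1*22) - 82)) = (79/(-122) - 49821)*(48*53 - 75*((22 - 1*22) - 82)) = (79*(-1/122) - 49821)*(2544 - 75*((22 - 22) - 82)) = (-79/122 - 49821)*(2544 - 75*(0 - 82)) = -6078241*(2544 - 75*(-82))/122 = -6078241*(2544 + 6150)/122 = -6078241/122*8694 = -26422113627/61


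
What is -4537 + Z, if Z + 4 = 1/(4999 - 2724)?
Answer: -10330774/2275 ≈ -4541.0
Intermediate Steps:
Z = -9099/2275 (Z = -4 + 1/(4999 - 2724) = -4 + 1/2275 = -9099/2275 ≈ -3.9996)
-4537 + Z = -4537 - 9099/2275 = -10330774/2275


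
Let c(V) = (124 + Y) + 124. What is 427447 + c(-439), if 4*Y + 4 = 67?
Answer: 1710843/4 ≈ 4.2771e+5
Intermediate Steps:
Y = 63/4 (Y = -1 + (¼)*67 = -1 + 67/4 = 63/4 ≈ 15.750)
c(V) = 1055/4 (c(V) = (124 + 63/4) + 124 = 559/4 + 124 = 1055/4)
427447 + c(-439) = 427447 + 1055/4 = 1710843/4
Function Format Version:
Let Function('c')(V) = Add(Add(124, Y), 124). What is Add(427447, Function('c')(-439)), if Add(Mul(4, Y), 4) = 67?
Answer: Rational(1710843, 4) ≈ 4.2771e+5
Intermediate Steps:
Y = Rational(63, 4) (Y = Add(-1, Mul(Rational(1, 4), 67)) = Add(-1, Rational(67, 4)) = Rational(63, 4) ≈ 15.750)
Function('c')(V) = Rational(1055, 4) (Function('c')(V) = Add(Add(124, Rational(63, 4)), 124) = Add(Rational(559, 4), 124) = Rational(1055, 4))
Add(427447, Function('c')(-439)) = Add(427447, Rational(1055, 4)) = Rational(1710843, 4)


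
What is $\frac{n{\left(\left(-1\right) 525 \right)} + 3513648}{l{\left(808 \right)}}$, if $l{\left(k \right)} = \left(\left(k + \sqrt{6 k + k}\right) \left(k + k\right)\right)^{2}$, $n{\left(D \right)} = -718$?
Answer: $\frac{1431518975}{676907163546624} - \frac{1756465 \sqrt{1414}}{169226790886656} \approx 1.7245 \cdot 10^{-6}$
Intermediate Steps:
$l{\left(k \right)} = 4 k^{2} \left(k + \sqrt{7} \sqrt{k}\right)^{2}$ ($l{\left(k \right)} = \left(\left(k + \sqrt{7 k}\right) 2 k\right)^{2} = \left(\left(k + \sqrt{7} \sqrt{k}\right) 2 k\right)^{2} = \left(2 k \left(k + \sqrt{7} \sqrt{k}\right)\right)^{2} = 4 k^{2} \left(k + \sqrt{7} \sqrt{k}\right)^{2}$)
$\frac{n{\left(\left(-1\right) 525 \right)} + 3513648}{l{\left(808 \right)}} = \frac{-718 + 3513648}{4 \cdot 808^{2} \left(808 + \sqrt{7} \sqrt{808}\right)^{2}} = \frac{3512930}{4 \cdot 652864 \left(808 + \sqrt{7} \cdot 2 \sqrt{202}\right)^{2}} = \frac{3512930}{4 \cdot 652864 \left(808 + 2 \sqrt{1414}\right)^{2}} = \frac{3512930}{2611456 \left(808 + 2 \sqrt{1414}\right)^{2}} = 3512930 \frac{1}{2611456 \left(808 + 2 \sqrt{1414}\right)^{2}} = \frac{1756465}{1305728 \left(808 + 2 \sqrt{1414}\right)^{2}}$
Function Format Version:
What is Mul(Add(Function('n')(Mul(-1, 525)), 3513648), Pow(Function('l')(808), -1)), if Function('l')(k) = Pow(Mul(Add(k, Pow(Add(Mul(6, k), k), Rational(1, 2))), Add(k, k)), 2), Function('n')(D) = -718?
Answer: Add(Rational(1431518975, 676907163546624), Mul(Rational(-1756465, 169226790886656), Pow(1414, Rational(1, 2)))) ≈ 1.7245e-6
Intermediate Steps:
Function('l')(k) = Mul(4, Pow(k, 2), Pow(Add(k, Mul(Pow(7, Rational(1, 2)), Pow(k, Rational(1, 2)))), 2)) (Function('l')(k) = Pow(Mul(Add(k, Pow(Mul(7, k), Rational(1, 2))), Mul(2, k)), 2) = Pow(Mul(Add(k, Mul(Pow(7, Rational(1, 2)), Pow(k, Rational(1, 2)))), Mul(2, k)), 2) = Pow(Mul(2, k, Add(k, Mul(Pow(7, Rational(1, 2)), Pow(k, Rational(1, 2))))), 2) = Mul(4, Pow(k, 2), Pow(Add(k, Mul(Pow(7, Rational(1, 2)), Pow(k, Rational(1, 2)))), 2)))
Mul(Add(Function('n')(Mul(-1, 525)), 3513648), Pow(Function('l')(808), -1)) = Mul(Add(-718, 3513648), Pow(Mul(4, Pow(808, 2), Pow(Add(808, Mul(Pow(7, Rational(1, 2)), Pow(808, Rational(1, 2)))), 2)), -1)) = Mul(3512930, Pow(Mul(4, 652864, Pow(Add(808, Mul(Pow(7, Rational(1, 2)), Mul(2, Pow(202, Rational(1, 2))))), 2)), -1)) = Mul(3512930, Pow(Mul(4, 652864, Pow(Add(808, Mul(2, Pow(1414, Rational(1, 2)))), 2)), -1)) = Mul(3512930, Pow(Mul(2611456, Pow(Add(808, Mul(2, Pow(1414, Rational(1, 2)))), 2)), -1)) = Mul(3512930, Mul(Rational(1, 2611456), Pow(Add(808, Mul(2, Pow(1414, Rational(1, 2)))), -2))) = Mul(Rational(1756465, 1305728), Pow(Add(808, Mul(2, Pow(1414, Rational(1, 2)))), -2))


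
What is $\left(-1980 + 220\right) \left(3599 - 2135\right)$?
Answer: $-2576640$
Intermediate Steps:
$\left(-1980 + 220\right) \left(3599 - 2135\right) = \left(-1760\right) 1464 = -2576640$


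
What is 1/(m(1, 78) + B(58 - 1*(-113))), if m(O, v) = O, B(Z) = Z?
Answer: 1/172 ≈ 0.0058140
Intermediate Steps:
1/(m(1, 78) + B(58 - 1*(-113))) = 1/(1 + (58 - 1*(-113))) = 1/(1 + (58 + 113)) = 1/(1 + 171) = 1/172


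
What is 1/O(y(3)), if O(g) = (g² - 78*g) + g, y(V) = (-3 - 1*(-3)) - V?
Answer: 1/240 ≈ 0.0041667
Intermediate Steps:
y(V) = -V (y(V) = (-3 + 3) - V = 0 - V = -V)
O(g) = g² - 77*g
1/O(y(3)) = 1/((-1*3)*(-77 - 1*3)) = 1/(-3*(-77 - 3)) = 1/(-3*(-80)) = 1/240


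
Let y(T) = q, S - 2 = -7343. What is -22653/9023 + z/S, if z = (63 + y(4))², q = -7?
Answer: -194591801/66237843 ≈ -2.9378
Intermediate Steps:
S = -7341 (S = 2 - 7343 = -7341)
y(T) = -7
z = 3136 (z = (63 - 7)² = 56² = 3136)
-22653/9023 + z/S = -22653/9023 + 3136/(-7341) = -22653*1/9023 + 3136*(-1/7341) = -22653/9023 - 3136/7341 = -194591801/66237843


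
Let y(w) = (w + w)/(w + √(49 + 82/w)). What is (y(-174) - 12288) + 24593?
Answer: 16182416987/1314895 + 174*√367314/1314895 ≈ 12307.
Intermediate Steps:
y(w) = 2*w/(w + √(49 + 82/w)) (y(w) = (2*w)/(w + √(49 + 82/w)) = 2*w/(w + √(49 + 82/w)))
(y(-174) - 12288) + 24593 = (2*(-174)/(-174 + √(49 + 82/(-174))) - 12288) + 24593 = (2*(-174)/(-174 + √(49 + 82*(-1/174))) - 12288) + 24593 = (2*(-174)/(-174 + √(49 - 41/87)) - 12288) + 24593 = (2*(-174)/(-174 + √(4222/87)) - 12288) + 24593 = (2*(-174)/(-174 + √367314/87) - 12288) + 24593 = (-348/(-174 + √367314/87) - 12288) + 24593 = (-12288 - 348/(-174 + √367314/87)) + 24593 = 12305 - 348/(-174 + √367314/87)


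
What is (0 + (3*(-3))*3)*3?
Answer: -81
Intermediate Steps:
(0 + (3*(-3))*3)*3 = (0 - 9*3)*3 = (0 - 27)*3 = -27*3 = -81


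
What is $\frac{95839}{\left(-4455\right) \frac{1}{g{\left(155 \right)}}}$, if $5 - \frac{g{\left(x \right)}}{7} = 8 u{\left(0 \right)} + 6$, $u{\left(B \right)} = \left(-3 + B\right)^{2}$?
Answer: $\frac{48973729}{4455} \approx 10993.0$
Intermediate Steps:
$g{\left(x \right)} = -511$ ($g{\left(x \right)} = 35 - 7 \left(8 \left(-3 + 0\right)^{2} + 6\right) = 35 - 7 \left(8 \left(-3\right)^{2} + 6\right) = 35 - 7 \left(8 \cdot 9 + 6\right) = 35 - 7 \left(72 + 6\right) = 35 - 546 = -511$)
$\frac{95839}{\left(-4455\right) \frac{1}{g{\left(155 \right)}}} = \frac{95839}{\left(-4455\right) \frac{1}{-511}} = \frac{95839}{\left(-4455\right) \left(- \frac{1}{511}\right)} = \frac{95839}{\frac{4455}{511}} = 95839 \cdot \frac{511}{4455} = \frac{48973729}{4455}$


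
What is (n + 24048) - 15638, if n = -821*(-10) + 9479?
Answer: 26099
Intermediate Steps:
n = 17689 (n = 8210 + 9479 = 17689)
(n + 24048) - 15638 = (17689 + 24048) - 15638 = 41737 - 15638 = 26099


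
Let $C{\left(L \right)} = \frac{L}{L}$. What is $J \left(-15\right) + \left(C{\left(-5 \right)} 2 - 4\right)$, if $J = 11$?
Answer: $-167$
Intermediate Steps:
$C{\left(L \right)} = 1$
$J \left(-15\right) + \left(C{\left(-5 \right)} 2 - 4\right) = 11 \left(-15\right) + \left(1 \cdot 2 - 4\right) = -165 + \left(2 - 4\right) = -165 - 2 = -167$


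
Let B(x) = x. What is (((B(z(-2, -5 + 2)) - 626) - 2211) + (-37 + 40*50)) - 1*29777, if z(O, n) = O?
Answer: -30653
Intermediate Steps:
(((B(z(-2, -5 + 2)) - 626) - 2211) + (-37 + 40*50)) - 1*29777 = (((-2 - 626) - 2211) + (-37 + 40*50)) - 1*29777 = ((-628 - 2211) + (-37 + 2000)) - 29777 = (-2839 + 1963) - 29777 = -876 - 29777 = -30653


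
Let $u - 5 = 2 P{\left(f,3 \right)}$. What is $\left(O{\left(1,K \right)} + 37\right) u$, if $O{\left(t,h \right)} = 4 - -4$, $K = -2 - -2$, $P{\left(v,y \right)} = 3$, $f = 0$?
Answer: $495$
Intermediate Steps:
$K = 0$ ($K = -2 + 2 = 0$)
$O{\left(t,h \right)} = 8$ ($O{\left(t,h \right)} = 4 + 4 = 8$)
$u = 11$ ($u = 5 + 2 \cdot 3 = 5 + 6 = 11$)
$\left(O{\left(1,K \right)} + 37\right) u = \left(8 + 37\right) 11 = 45 \cdot 11 = 495$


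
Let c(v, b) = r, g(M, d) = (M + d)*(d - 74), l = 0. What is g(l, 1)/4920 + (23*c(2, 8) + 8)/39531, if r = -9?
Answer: -429427/21610280 ≈ -0.019871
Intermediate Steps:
g(M, d) = (-74 + d)*(M + d) (g(M, d) = (M + d)*(-74 + d) = (-74 + d)*(M + d))
c(v, b) = -9
g(l, 1)/4920 + (23*c(2, 8) + 8)/39531 = (1² - 74*0 - 74*1 + 0*1)/4920 + (23*(-9) + 8)/39531 = (1 + 0 - 74 + 0)*(1/4920) + (-207 + 8)*(1/39531) = -73*1/4920 - 199*1/39531 = -73/4920 - 199/39531 = -429427/21610280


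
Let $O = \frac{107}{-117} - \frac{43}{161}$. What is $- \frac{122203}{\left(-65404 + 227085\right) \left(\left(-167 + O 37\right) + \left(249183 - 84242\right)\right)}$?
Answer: $- \frac{177072147}{38592313119604} \approx -4.5883 \cdot 10^{-6}$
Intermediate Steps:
$O = - \frac{22258}{18837}$ ($O = 107 \left(- \frac{1}{117}\right) - \frac{43}{161} = - \frac{107}{117} - \frac{43}{161} = - \frac{22258}{18837} \approx -1.1816$)
$- \frac{122203}{\left(-65404 + 227085\right) \left(\left(-167 + O 37\right) + \left(249183 - 84242\right)\right)} = - \frac{122203}{\left(-65404 + 227085\right) \left(\left(-167 - \frac{823546}{18837}\right) + \left(249183 - 84242\right)\right)} = - \frac{122203}{161681 \left(\left(-167 - \frac{823546}{18837}\right) + 164941\right)} = - \frac{122203}{161681 \left(- \frac{3969325}{18837} + 164941\right)} = - \frac{122203}{161681 \cdot \frac{3103024292}{18837}} = - \frac{122203}{\frac{38592313119604}{1449}} = \left(-122203\right) \frac{1449}{38592313119604} = - \frac{177072147}{38592313119604}$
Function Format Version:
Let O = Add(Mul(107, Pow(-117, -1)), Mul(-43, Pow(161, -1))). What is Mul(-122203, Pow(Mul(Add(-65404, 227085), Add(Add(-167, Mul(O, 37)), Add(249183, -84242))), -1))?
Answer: Rational(-177072147, 38592313119604) ≈ -4.5883e-6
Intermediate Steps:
O = Rational(-22258, 18837) (O = Add(Mul(107, Rational(-1, 117)), Mul(-43, Rational(1, 161))) = Add(Rational(-107, 117), Rational(-43, 161)) = Rational(-22258, 18837) ≈ -1.1816)
Mul(-122203, Pow(Mul(Add(-65404, 227085), Add(Add(-167, Mul(O, 37)), Add(249183, -84242))), -1)) = Mul(-122203, Pow(Mul(Add(-65404, 227085), Add(Add(-167, Mul(Rational(-22258, 18837), 37)), Add(249183, -84242))), -1)) = Mul(-122203, Pow(Mul(161681, Add(Add(-167, Rational(-823546, 18837)), 164941)), -1)) = Mul(-122203, Pow(Mul(161681, Add(Rational(-3969325, 18837), 164941)), -1)) = Mul(-122203, Pow(Mul(161681, Rational(3103024292, 18837)), -1)) = Mul(-122203, Pow(Rational(38592313119604, 1449), -1)) = Mul(-122203, Rational(1449, 38592313119604)) = Rational(-177072147, 38592313119604)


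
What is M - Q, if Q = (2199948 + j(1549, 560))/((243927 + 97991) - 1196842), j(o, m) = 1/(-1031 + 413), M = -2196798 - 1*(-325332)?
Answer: -988774661157049/528343032 ≈ -1.8715e+6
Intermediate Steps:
M = -1871466 (M = -2196798 + 325332 = -1871466)
j(o, m) = -1/618 (j(o, m) = 1/(-618) = -1/618)
Q = -1359567863/528343032 (Q = (2199948 - 1/618)/((243927 + 97991) - 1196842) = 1359567863/(618*(341918 - 1196842)) = (1359567863/618)/(-854924) = (1359567863/618)*(-1/854924) = -1359567863/528343032 ≈ -2.5733)
M - Q = -1871466 - 1*(-1359567863/528343032) = -1871466 + 1359567863/528343032 = -988774661157049/528343032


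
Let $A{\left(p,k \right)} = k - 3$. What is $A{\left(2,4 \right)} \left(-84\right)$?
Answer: $-84$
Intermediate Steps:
$A{\left(p,k \right)} = -3 + k$
$A{\left(2,4 \right)} \left(-84\right) = \left(-3 + 4\right) \left(-84\right) = 1 \left(-84\right) = -84$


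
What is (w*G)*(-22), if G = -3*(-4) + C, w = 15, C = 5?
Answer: -5610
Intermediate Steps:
G = 17 (G = -3*(-4) + 5 = 12 + 5 = 17)
(w*G)*(-22) = (15*17)*(-22) = 255*(-22) = -5610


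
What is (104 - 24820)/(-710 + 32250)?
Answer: -6179/7885 ≈ -0.78364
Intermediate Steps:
(104 - 24820)/(-710 + 32250) = -24716/31540 = -24716*1/31540 = -6179/7885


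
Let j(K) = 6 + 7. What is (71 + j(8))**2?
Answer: 7056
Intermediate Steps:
j(K) = 13
(71 + j(8))**2 = (71 + 13)**2 = 84**2 = 7056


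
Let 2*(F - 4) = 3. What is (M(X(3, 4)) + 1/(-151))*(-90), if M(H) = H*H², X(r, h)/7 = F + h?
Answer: -15986168055/604 ≈ -2.6467e+7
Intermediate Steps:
F = 11/2 (F = 4 + (½)*3 = 4 + 3/2 = 11/2 ≈ 5.5000)
X(r, h) = 77/2 + 7*h (X(r, h) = 7*(11/2 + h) = 77/2 + 7*h)
M(H) = H³
(M(X(3, 4)) + 1/(-151))*(-90) = ((77/2 + 7*4)³ + 1/(-151))*(-90) = ((77/2 + 28)³ - 1/151)*(-90) = ((133/2)³ - 1/151)*(-90) = (2352637/8 - 1/151)*(-90) = (355248179/1208)*(-90) = -15986168055/604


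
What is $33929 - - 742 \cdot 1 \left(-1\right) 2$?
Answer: $32445$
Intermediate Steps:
$33929 - - 742 \cdot 1 \left(-1\right) 2 = 33929 - - 742 \left(\left(-1\right) 2\right) = 33929 - \left(-742\right) \left(-2\right) = 33929 - 1484 = 32445$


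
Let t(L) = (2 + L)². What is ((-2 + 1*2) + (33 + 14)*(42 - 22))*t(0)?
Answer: 3760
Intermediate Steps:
((-2 + 1*2) + (33 + 14)*(42 - 22))*t(0) = ((-2 + 1*2) + (33 + 14)*(42 - 22))*(2 + 0)² = ((-2 + 2) + 47*20)*2² = (0 + 940)*4 = 940*4 = 3760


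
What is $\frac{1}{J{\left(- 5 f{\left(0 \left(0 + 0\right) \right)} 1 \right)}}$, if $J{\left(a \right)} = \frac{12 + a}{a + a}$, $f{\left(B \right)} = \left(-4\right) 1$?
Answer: $\frac{5}{4} \approx 1.25$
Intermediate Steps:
$f{\left(B \right)} = -4$
$J{\left(a \right)} = \frac{12 + a}{2 a}$
$\frac{1}{J{\left(- 5 f{\left(0 \left(0 + 0\right) \right)} 1 \right)}} = \frac{1}{\frac{1}{2} \frac{1}{\left(-5\right) \left(-4\right) 1} \left(12 + \left(-5\right) \left(-4\right) 1\right)} = \frac{1}{\frac{1}{2} \frac{1}{20 \cdot 1} \left(12 + 20 \cdot 1\right)} = \frac{1}{\frac{1}{2} \cdot \frac{1}{20} \left(12 + 20\right)} = \frac{1}{\frac{1}{2} \cdot \frac{1}{20} \cdot 32} = \frac{1}{\frac{4}{5}} = \frac{5}{4}$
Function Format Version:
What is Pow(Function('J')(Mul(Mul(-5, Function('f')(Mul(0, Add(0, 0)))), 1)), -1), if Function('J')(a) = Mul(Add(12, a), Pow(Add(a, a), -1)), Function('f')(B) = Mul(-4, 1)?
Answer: Rational(5, 4) ≈ 1.2500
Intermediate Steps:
Function('f')(B) = -4
Function('J')(a) = Mul(Rational(1, 2), Pow(a, -1), Add(12, a)) (Function('J')(a) = Mul(Add(12, a), Pow(Mul(2, a), -1)) = Mul(Add(12, a), Mul(Rational(1, 2), Pow(a, -1))) = Mul(Rational(1, 2), Pow(a, -1), Add(12, a)))
Pow(Function('J')(Mul(Mul(-5, Function('f')(Mul(0, Add(0, 0)))), 1)), -1) = Pow(Mul(Rational(1, 2), Pow(Mul(Mul(-5, -4), 1), -1), Add(12, Mul(Mul(-5, -4), 1))), -1) = Pow(Mul(Rational(1, 2), Pow(Mul(20, 1), -1), Add(12, Mul(20, 1))), -1) = Pow(Mul(Rational(1, 2), Pow(20, -1), Add(12, 20)), -1) = Pow(Mul(Rational(1, 2), Rational(1, 20), 32), -1) = Pow(Rational(4, 5), -1) = Rational(5, 4)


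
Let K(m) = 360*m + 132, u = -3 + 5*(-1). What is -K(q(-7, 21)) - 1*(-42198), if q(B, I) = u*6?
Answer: 59346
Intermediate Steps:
u = -8 (u = -3 - 5 = -8)
q(B, I) = -48 (q(B, I) = -8*6 = -48)
K(m) = 132 + 360*m
-K(q(-7, 21)) - 1*(-42198) = -(132 + 360*(-48)) - 1*(-42198) = -(132 - 17280) + 42198 = -1*(-17148) + 42198 = 17148 + 42198 = 59346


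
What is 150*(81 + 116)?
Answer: 29550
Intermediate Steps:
150*(81 + 116) = 150*197 = 29550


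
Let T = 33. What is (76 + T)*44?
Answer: 4796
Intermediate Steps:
(76 + T)*44 = (76 + 33)*44 = 109*44 = 4796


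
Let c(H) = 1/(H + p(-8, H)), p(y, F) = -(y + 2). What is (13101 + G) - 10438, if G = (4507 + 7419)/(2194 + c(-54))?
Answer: 281015641/105311 ≈ 2668.4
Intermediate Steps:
p(y, F) = -2 - y (p(y, F) = -(2 + y) = -2 - y)
c(H) = 1/(6 + H) (c(H) = 1/(H + (-2 - 1*(-8))) = 1/(H + (-2 + 8)) = 1/(H + 6) = 1/(6 + H))
G = 572448/105311 (G = (4507 + 7419)/(2194 + 1/(6 - 54)) = 11926/(2194 + 1/(-48)) = 11926/(2194 - 1/48) = 11926/(105311/48) = 11926*(48/105311) = 572448/105311 ≈ 5.4358)
(13101 + G) - 10438 = (13101 + 572448/105311) - 10438 = 1380251859/105311 - 10438 = 281015641/105311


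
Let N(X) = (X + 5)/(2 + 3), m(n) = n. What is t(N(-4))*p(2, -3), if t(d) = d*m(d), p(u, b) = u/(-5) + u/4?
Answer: 1/250 ≈ 0.0040000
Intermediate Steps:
p(u, b) = u/20 (p(u, b) = u*(-⅕) + u*(¼) = -u/5 + u/4 = u/20)
N(X) = 1 + X/5 (N(X) = (5 + X)/5 = (5 + X)*(⅕) = 1 + X/5)
t(d) = d² (t(d) = d*d = d²)
t(N(-4))*p(2, -3) = (1 + (⅕)*(-4))²*((1/20)*2) = (1 - ⅘)²*(⅒) = (⅕)²*(⅒) = (1/25)*(⅒) = 1/250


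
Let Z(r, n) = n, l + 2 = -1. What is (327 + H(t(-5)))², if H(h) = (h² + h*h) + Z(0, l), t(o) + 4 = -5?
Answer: 236196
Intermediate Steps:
l = -3 (l = -2 - 1 = -3)
t(o) = -9 (t(o) = -4 - 5 = -9)
H(h) = -3 + 2*h² (H(h) = (h² + h*h) - 3 = (h² + h²) - 3 = 2*h² - 3 = -3 + 2*h²)
(327 + H(t(-5)))² = (327 + (-3 + 2*(-9)²))² = (327 + (-3 + 2*81))² = (327 + (-3 + 162))² = (327 + 159)² = 486² = 236196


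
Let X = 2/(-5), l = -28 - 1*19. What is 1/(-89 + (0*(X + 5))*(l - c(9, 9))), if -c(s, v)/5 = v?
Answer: -1/89 ≈ -0.011236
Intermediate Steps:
c(s, v) = -5*v
l = -47 (l = -28 - 19 = -47)
X = -2/5 (X = 2*(-1/5) = -2/5 ≈ -0.40000)
1/(-89 + (0*(X + 5))*(l - c(9, 9))) = 1/(-89 + (0*(-2/5 + 5))*(-47 - (-5)*9)) = 1/(-89 + (0*(23/5))*(-47 - 1*(-45))) = 1/(-89 + 0*(-47 + 45)) = 1/(-89 + 0*(-2)) = 1/(-89 + 0) = 1/(-89) = -1/89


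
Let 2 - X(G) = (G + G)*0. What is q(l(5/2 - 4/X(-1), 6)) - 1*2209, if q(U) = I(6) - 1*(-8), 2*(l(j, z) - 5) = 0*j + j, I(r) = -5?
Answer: -2206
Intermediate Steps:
X(G) = 2 (X(G) = 2 - (G + G)*0 = 2 - 2*G*0 = 2 - 1*0 = 2 + 0 = 2)
l(j, z) = 5 + j/2 (l(j, z) = 5 + (0*j + j)/2 = 5 + (0 + j)/2 = 5 + j/2)
q(U) = 3 (q(U) = -5 - 1*(-8) = -5 + 8 = 3)
q(l(5/2 - 4/X(-1), 6)) - 1*2209 = 3 - 1*2209 = 3 - 2209 = -2206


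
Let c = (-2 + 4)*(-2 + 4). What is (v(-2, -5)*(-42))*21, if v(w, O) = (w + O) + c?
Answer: 2646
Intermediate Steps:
c = 4 (c = 2*2 = 4)
v(w, O) = 4 + O + w (v(w, O) = (w + O) + 4 = (O + w) + 4 = 4 + O + w)
(v(-2, -5)*(-42))*21 = ((4 - 5 - 2)*(-42))*21 = -3*(-42)*21 = 126*21 = 2646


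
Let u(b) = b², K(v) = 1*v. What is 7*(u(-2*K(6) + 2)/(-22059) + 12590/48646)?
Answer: 955003735/536541057 ≈ 1.7799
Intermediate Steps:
K(v) = v
7*(u(-2*K(6) + 2)/(-22059) + 12590/48646) = 7*((-2*6 + 2)²/(-22059) + 12590/48646) = 7*((-12 + 2)²*(-1/22059) + 12590*(1/48646)) = 7*((-10)²*(-1/22059) + 6295/24323) = 7*(100*(-1/22059) + 6295/24323) = 7*(-100/22059 + 6295/24323) = 7*(136429105/536541057) = 955003735/536541057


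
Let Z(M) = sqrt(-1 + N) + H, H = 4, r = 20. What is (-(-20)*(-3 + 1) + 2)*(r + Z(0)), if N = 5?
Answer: -988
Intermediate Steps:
Z(M) = 6 (Z(M) = sqrt(-1 + 5) + 4 = sqrt(4) + 4 = 2 + 4 = 6)
(-(-20)*(-3 + 1) + 2)*(r + Z(0)) = (-(-20)*(-3 + 1) + 2)*(20 + 6) = (-(-20)*(-2) + 2)*26 = (-4*10 + 2)*26 = (-40 + 2)*26 = -38*26 = -988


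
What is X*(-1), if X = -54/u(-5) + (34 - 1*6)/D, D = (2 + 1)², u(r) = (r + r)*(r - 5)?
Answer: -1157/450 ≈ -2.5711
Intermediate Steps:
u(r) = 2*r*(-5 + r) (u(r) = (2*r)*(-5 + r) = 2*r*(-5 + r))
D = 9 (D = 3² = 9)
X = 1157/450 (X = -54*(-1/(10*(-5 - 5))) + (34 - 1*6)/9 = -54/(2*(-5)*(-10)) + (34 - 6)*(⅑) = -54/100 + 28*(⅑) = -54*1/100 + 28/9 = -27/50 + 28/9 = 1157/450 ≈ 2.5711)
X*(-1) = (1157/450)*(-1) = -1157/450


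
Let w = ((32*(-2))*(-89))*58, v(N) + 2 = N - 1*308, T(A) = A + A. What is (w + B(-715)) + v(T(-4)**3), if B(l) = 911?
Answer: 330457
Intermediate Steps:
T(A) = 2*A
v(N) = -310 + N (v(N) = -2 + (N - 1*308) = -2 + (N - 308) = -2 + (-308 + N) = -310 + N)
w = 330368 (w = -64*(-89)*58 = 5696*58 = 330368)
(w + B(-715)) + v(T(-4)**3) = (330368 + 911) + (-310 + (2*(-4))**3) = 331279 + (-310 + (-8)**3) = 331279 + (-310 - 512) = 331279 - 822 = 330457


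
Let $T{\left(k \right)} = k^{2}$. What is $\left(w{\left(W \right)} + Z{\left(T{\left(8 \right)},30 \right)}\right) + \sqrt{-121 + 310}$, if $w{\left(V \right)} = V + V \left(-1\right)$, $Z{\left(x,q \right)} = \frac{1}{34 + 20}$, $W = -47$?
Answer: $\frac{1}{54} + 3 \sqrt{21} \approx 13.766$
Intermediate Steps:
$Z{\left(x,q \right)} = \frac{1}{54}$
$w{\left(V \right)} = 0$ ($w{\left(V \right)} = V - V = 0$)
$\left(w{\left(W \right)} + Z{\left(T{\left(8 \right)},30 \right)}\right) + \sqrt{-121 + 310} = \left(0 + \frac{1}{54}\right) + \sqrt{-121 + 310} = \frac{1}{54} + \sqrt{189} = \frac{1}{54} + 3 \sqrt{21}$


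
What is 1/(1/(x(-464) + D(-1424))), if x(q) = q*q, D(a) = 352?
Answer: 215648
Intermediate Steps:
x(q) = q²
1/(1/(x(-464) + D(-1424))) = 1/(1/((-464)² + 352)) = 1/(1/(215296 + 352)) = 1/(1/215648) = 215648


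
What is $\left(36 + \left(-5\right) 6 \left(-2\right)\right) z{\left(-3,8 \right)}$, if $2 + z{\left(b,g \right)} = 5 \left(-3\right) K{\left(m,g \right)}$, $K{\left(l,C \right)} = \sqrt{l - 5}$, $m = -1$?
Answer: $-192 - 1440 i \sqrt{6} \approx -192.0 - 3527.3 i$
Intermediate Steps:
$K{\left(l,C \right)} = \sqrt{-5 + l}$
$z{\left(b,g \right)} = -2 - 15 i \sqrt{6}$ ($z{\left(b,g \right)} = -2 + 5 \left(-3\right) \sqrt{-5 - 1} = -2 - 15 \sqrt{-6} = -2 - 15 i \sqrt{6}$)
$\left(36 + \left(-5\right) 6 \left(-2\right)\right) z{\left(-3,8 \right)} = \left(36 + \left(-5\right) 6 \left(-2\right)\right) \left(-2 - 15 i \sqrt{6}\right) = \left(36 - -60\right) \left(-2 - 15 i \sqrt{6}\right) = \left(36 + 60\right) \left(-2 - 15 i \sqrt{6}\right) = 96 \left(-2 - 15 i \sqrt{6}\right) = -192 - 1440 i \sqrt{6}$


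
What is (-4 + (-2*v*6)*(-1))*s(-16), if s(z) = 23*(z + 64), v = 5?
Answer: 61824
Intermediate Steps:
s(z) = 1472 + 23*z (s(z) = 23*(64 + z) = 1472 + 23*z)
(-4 + (-2*v*6)*(-1))*s(-16) = (-4 + (-2*5*6)*(-1))*(1472 + 23*(-16)) = (-4 - 10*6*(-1))*(1472 - 368) = (-4 - 60*(-1))*1104 = (-4 + 60)*1104 = 56*1104 = 61824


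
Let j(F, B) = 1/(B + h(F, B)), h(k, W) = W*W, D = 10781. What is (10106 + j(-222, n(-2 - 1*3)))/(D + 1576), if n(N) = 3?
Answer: 121273/148284 ≈ 0.81784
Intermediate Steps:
h(k, W) = W**2
j(F, B) = 1/(B + B**2)
(10106 + j(-222, n(-2 - 1*3)))/(D + 1576) = (10106 + 1/(3*(1 + 3)))/(10781 + 1576) = (10106 + (1/3)/4)/12357 = (10106 + (1/3)*(1/4))*(1/12357) = (10106 + 1/12)*(1/12357) = (121273/12)*(1/12357) = 121273/148284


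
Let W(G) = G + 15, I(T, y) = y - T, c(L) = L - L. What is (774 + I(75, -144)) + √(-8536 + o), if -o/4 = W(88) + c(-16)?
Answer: 555 + 2*I*√2237 ≈ 555.0 + 94.594*I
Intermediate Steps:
c(L) = 0
W(G) = 15 + G
o = -412 (o = -4*((15 + 88) + 0) = -4*(103 + 0) = -4*103 = -412)
(774 + I(75, -144)) + √(-8536 + o) = (774 + (-144 - 1*75)) + √(-8536 - 412) = (774 + (-144 - 75)) + √(-8948) = (774 - 219) + 2*I*√2237 = 555 + 2*I*√2237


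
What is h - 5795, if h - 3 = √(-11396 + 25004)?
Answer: -5792 + 18*√42 ≈ -5675.3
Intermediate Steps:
h = 3 + 18*√42 (h = 3 + √(-11396 + 25004) = 3 + √13608 = 3 + 18*√42 ≈ 119.65)
h - 5795 = (3 + 18*√42) - 5795 = -5792 + 18*√42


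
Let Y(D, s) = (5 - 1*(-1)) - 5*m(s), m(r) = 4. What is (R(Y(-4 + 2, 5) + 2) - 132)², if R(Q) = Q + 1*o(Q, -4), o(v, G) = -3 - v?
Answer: 18225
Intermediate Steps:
Y(D, s) = -14 (Y(D, s) = (5 - 1*(-1)) - 5*4 = (5 + 1) - 20 = 6 - 20 = -14)
R(Q) = -3 (R(Q) = Q + 1*(-3 - Q) = Q + (-3 - Q) = -3)
(R(Y(-4 + 2, 5) + 2) - 132)² = (-3 - 132)² = (-135)² = 18225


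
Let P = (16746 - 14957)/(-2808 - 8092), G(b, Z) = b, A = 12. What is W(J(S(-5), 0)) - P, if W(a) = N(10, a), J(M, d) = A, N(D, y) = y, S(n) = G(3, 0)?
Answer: 132589/10900 ≈ 12.164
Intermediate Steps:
S(n) = 3
J(M, d) = 12
P = -1789/10900 (P = 1789/(-10900) = 1789*(-1/10900) = -1789/10900 ≈ -0.16413)
W(a) = a
W(J(S(-5), 0)) - P = 12 - 1*(-1789/10900) = 12 + 1789/10900 = 132589/10900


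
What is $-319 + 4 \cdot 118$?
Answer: $153$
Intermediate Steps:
$-319 + 4 \cdot 118 = -319 + 472 = 153$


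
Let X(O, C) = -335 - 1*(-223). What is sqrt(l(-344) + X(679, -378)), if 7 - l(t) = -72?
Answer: I*sqrt(33) ≈ 5.7446*I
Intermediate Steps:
l(t) = 79 (l(t) = 7 - 1*(-72) = 7 + 72 = 79)
X(O, C) = -112 (X(O, C) = -335 + 223 = -112)
sqrt(l(-344) + X(679, -378)) = sqrt(79 - 112) = sqrt(-33) = I*sqrt(33)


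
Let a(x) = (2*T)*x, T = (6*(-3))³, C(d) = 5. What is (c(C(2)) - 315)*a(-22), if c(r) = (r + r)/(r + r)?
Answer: -80574912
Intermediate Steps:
T = -5832 (T = (-18)³ = -5832)
c(r) = 1 (c(r) = (2*r)/((2*r)) = (2*r)*(1/(2*r)) = 1)
a(x) = -11664*x (a(x) = (2*(-5832))*x = -11664*x)
(c(C(2)) - 315)*a(-22) = (1 - 315)*(-11664*(-22)) = -314*256608 = -80574912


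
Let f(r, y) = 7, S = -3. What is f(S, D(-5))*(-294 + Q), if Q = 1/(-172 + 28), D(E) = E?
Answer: -296359/144 ≈ -2058.0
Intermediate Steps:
Q = -1/144 (Q = 1/(-144) = -1/144 ≈ -0.0069444)
f(S, D(-5))*(-294 + Q) = 7*(-294 - 1/144) = 7*(-42337/144) = -296359/144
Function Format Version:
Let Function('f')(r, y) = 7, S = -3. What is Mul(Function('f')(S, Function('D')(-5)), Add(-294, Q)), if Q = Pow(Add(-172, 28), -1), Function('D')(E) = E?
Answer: Rational(-296359, 144) ≈ -2058.0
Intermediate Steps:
Q = Rational(-1, 144) (Q = Pow(-144, -1) = Rational(-1, 144) ≈ -0.0069444)
Mul(Function('f')(S, Function('D')(-5)), Add(-294, Q)) = Mul(7, Add(-294, Rational(-1, 144))) = Mul(7, Rational(-42337, 144)) = Rational(-296359, 144)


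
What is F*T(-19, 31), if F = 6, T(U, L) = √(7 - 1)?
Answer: 6*√6 ≈ 14.697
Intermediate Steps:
T(U, L) = √6
F*T(-19, 31) = 6*√6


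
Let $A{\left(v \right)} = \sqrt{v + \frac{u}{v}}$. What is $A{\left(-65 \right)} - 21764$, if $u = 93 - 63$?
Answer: $-21764 + \frac{i \sqrt{11063}}{13} \approx -21764.0 + 8.0908 i$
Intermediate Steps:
$u = 30$ ($u = 93 - 63 = 30$)
$A{\left(v \right)} = \sqrt{v + \frac{30}{v}}$
$A{\left(-65 \right)} - 21764 = \sqrt{-65 + \frac{30}{-65}} - 21764 = \sqrt{-65 + 30 \left(- \frac{1}{65}\right)} - 21764 = \sqrt{-65 - \frac{6}{13}} - 21764 = \sqrt{- \frac{851}{13}} - 21764 = \frac{i \sqrt{11063}}{13} - 21764 = -21764 + \frac{i \sqrt{11063}}{13}$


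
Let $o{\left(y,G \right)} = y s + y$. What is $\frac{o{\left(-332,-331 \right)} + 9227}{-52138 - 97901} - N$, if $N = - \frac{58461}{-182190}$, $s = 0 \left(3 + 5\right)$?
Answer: $- \frac{1154667781}{3037289490} \approx -0.38016$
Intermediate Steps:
$s = 0$ ($s = 0 \cdot 8 = 0$)
$N = \frac{19487}{60730}$ ($N = \left(-58461\right) \left(- \frac{1}{182190}\right) = \frac{19487}{60730} \approx 0.32088$)
$o{\left(y,G \right)} = y$ ($o{\left(y,G \right)} = y 0 + y = 0 + y = y$)
$\frac{o{\left(-332,-331 \right)} + 9227}{-52138 - 97901} - N = \frac{-332 + 9227}{-52138 - 97901} - \frac{19487}{60730} = \frac{8895}{-150039} - \frac{19487}{60730} = 8895 \left(- \frac{1}{150039}\right) - \frac{19487}{60730} = - \frac{2965}{50013} - \frac{19487}{60730} = - \frac{1154667781}{3037289490}$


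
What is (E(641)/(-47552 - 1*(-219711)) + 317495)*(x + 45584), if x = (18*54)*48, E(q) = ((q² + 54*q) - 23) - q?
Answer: 5041844537280640/172159 ≈ 2.9286e+10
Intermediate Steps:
E(q) = -23 + q² + 53*q (E(q) = (-23 + q² + 54*q) - q = -23 + q² + 53*q)
x = 46656 (x = 972*48 = 46656)
(E(641)/(-47552 - 1*(-219711)) + 317495)*(x + 45584) = ((-23 + 641² + 53*641)/(-47552 - 1*(-219711)) + 317495)*(46656 + 45584) = ((-23 + 410881 + 33973)/(-47552 + 219711) + 317495)*92240 = (444831/172159 + 317495)*92240 = (54660066536/172159)*92240 = 5041844537280640/172159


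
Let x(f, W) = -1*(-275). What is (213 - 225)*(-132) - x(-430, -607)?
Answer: 1309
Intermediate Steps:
x(f, W) = 275
(213 - 225)*(-132) - x(-430, -607) = (213 - 225)*(-132) - 1*275 = -12*(-132) - 275 = 1584 - 275 = 1309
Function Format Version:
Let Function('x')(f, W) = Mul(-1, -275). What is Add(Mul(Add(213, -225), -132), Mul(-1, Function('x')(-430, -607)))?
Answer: 1309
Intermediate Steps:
Function('x')(f, W) = 275
Add(Mul(Add(213, -225), -132), Mul(-1, Function('x')(-430, -607))) = Add(Mul(Add(213, -225), -132), Mul(-1, 275)) = Add(Mul(-12, -132), -275) = Add(1584, -275) = 1309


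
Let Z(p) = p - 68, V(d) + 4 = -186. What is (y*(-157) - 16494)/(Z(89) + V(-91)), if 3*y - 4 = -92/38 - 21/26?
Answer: 8167975/83486 ≈ 97.836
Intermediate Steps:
V(d) = -190 (V(d) = -4 - 186 = -190)
Z(p) = -68 + p
y = 127/494 (y = 4/3 + (-92/38 - 21/26)/3 = 4/3 + (-92*1/38 - 21*1/26)/3 = 4/3 + (-46/19 - 21/26)/3 = 4/3 + (1/3)*(-1595/494) = 4/3 - 1595/1482 = 127/494 ≈ 0.25708)
(y*(-157) - 16494)/(Z(89) + V(-91)) = ((127/494)*(-157) - 16494)/((-68 + 89) - 190) = (-19939/494 - 16494)/(21 - 190) = -8167975/494/(-169) = -8167975/494*(-1/169) = 8167975/83486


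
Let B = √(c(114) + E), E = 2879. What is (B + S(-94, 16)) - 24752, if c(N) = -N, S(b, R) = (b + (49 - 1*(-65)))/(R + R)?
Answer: -198011/8 + √2765 ≈ -24699.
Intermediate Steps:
S(b, R) = (114 + b)/(2*R) (S(b, R) = (b + (49 + 65))/((2*R)) = (b + 114)*(1/(2*R)) = (114 + b)*(1/(2*R)) = (114 + b)/(2*R))
B = √2765 (B = √(-1*114 + 2879) = √(-114 + 2879) = √2765 ≈ 52.583)
(B + S(-94, 16)) - 24752 = (√2765 + (½)*(114 - 94)/16) - 24752 = (√2765 + (½)*(1/16)*20) - 24752 = (√2765 + 5/8) - 24752 = (5/8 + √2765) - 24752 = -198011/8 + √2765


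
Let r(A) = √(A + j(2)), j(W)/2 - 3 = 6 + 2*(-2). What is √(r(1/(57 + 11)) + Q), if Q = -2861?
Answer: √(-3307316 + 34*√11577)/34 ≈ 53.459*I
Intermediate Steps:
j(W) = 10 (j(W) = 6 + 2*(6 + 2*(-2)) = 6 + 2*(6 - 4) = 6 + 2*2 = 6 + 4 = 10)
r(A) = √(10 + A) (r(A) = √(A + 10) = √(10 + A))
√(r(1/(57 + 11)) + Q) = √(√(10 + 1/(57 + 11)) - 2861) = √(√(10 + 1/68) - 2861) = √(√(681/68) - 2861) = √(√11577/34 - 2861) = √(-2861 + √11577/34)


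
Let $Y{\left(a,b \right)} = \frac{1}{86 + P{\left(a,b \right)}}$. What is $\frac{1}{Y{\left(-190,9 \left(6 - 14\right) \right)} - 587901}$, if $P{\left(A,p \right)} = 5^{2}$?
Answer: $- \frac{111}{65257010} \approx -1.701 \cdot 10^{-6}$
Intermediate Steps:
$P{\left(A,p \right)} = 25$
$Y{\left(a,b \right)} = \frac{1}{111}$ ($Y{\left(a,b \right)} = \frac{1}{86 + 25} = \frac{1}{111}$)
$\frac{1}{Y{\left(-190,9 \left(6 - 14\right) \right)} - 587901} = \frac{1}{\frac{1}{111} - 587901} = \frac{1}{- \frac{65257010}{111}} = - \frac{111}{65257010}$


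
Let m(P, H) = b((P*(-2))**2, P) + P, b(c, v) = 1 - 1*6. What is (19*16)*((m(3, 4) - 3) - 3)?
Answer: -2432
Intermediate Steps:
b(c, v) = -5 (b(c, v) = 1 - 6 = -5)
m(P, H) = -5 + P
(19*16)*((m(3, 4) - 3) - 3) = (19*16)*(((-5 + 3) - 3) - 3) = 304*((-2 - 3) - 3) = 304*(-5 - 3) = 304*(-8) = -2432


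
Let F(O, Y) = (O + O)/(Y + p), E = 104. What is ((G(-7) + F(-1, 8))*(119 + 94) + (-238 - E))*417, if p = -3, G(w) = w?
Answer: -3999447/5 ≈ -7.9989e+5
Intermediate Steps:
F(O, Y) = 2*O/(-3 + Y) (F(O, Y) = (O + O)/(Y - 3) = (2*O)/(-3 + Y) = 2*O/(-3 + Y))
((G(-7) + F(-1, 8))*(119 + 94) + (-238 - E))*417 = ((-7 + 2*(-1)/(-3 + 8))*(119 + 94) + (-238 - 1*104))*417 = ((-7 + 2*(-1)/5)*213 + (-238 - 104))*417 = ((-7 + 2*(-1)*(⅕))*213 - 342)*417 = ((-7 - ⅖)*213 - 342)*417 = (-37/5*213 - 342)*417 = (-7881/5 - 342)*417 = -9591/5*417 = -3999447/5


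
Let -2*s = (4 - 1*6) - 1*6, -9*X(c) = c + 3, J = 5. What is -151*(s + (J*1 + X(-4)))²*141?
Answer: -47720228/27 ≈ -1.7674e+6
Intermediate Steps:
X(c) = -⅓ - c/9 (X(c) = -(c + 3)/9 = -(3 + c)/9 = -⅓ - c/9)
s = 4 (s = -((4 - 1*6) - 1*6)/2 = -((4 - 6) - 6)/2 = -(-2 - 6)/2 = -½*(-8) = 4)
-151*(s + (J*1 + X(-4)))²*141 = -151*(4 + (5*1 + (-⅓ - ⅑*(-4))))²*141 = -151*(4 + (5 + (-⅓ + 4/9)))²*141 = -151*(4 + (5 + ⅑))²*141 = -151*(4 + 46/9)²*141 = -151*(82/9)²*141 = -151*6724/81*141 = -1015324/81*141 = -47720228/27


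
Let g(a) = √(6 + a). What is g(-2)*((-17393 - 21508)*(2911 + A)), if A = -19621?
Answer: 1300071420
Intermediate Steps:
g(-2)*((-17393 - 21508)*(2911 + A)) = √(6 - 2)*((-17393 - 21508)*(2911 - 19621)) = √4*(-38901*(-16710)) = 2*650035710 = 1300071420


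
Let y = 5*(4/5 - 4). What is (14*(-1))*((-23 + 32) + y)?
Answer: 98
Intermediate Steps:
y = -16 (y = 5*(4*(⅕) - 4) = 5*(⅘ - 4) = 5*(-16/5) = -16)
(14*(-1))*((-23 + 32) + y) = (14*(-1))*((-23 + 32) - 16) = -14*(9 - 16) = -14*(-7) = 98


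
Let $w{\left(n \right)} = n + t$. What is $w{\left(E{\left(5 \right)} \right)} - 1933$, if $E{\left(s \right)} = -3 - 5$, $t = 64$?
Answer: $-1877$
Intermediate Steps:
$E{\left(s \right)} = -8$
$w{\left(n \right)} = 64 + n$ ($w{\left(n \right)} = n + 64 = 64 + n$)
$w{\left(E{\left(5 \right)} \right)} - 1933 = \left(64 - 8\right) - 1933 = 56 - 1933 = -1877$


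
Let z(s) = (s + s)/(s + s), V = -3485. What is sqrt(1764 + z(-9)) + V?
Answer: -3485 + sqrt(1765) ≈ -3443.0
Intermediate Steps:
z(s) = 1 (z(s) = (2*s)/((2*s)) = (2*s)*(1/(2*s)) = 1)
sqrt(1764 + z(-9)) + V = sqrt(1764 + 1) - 3485 = sqrt(1765) - 3485 = -3485 + sqrt(1765)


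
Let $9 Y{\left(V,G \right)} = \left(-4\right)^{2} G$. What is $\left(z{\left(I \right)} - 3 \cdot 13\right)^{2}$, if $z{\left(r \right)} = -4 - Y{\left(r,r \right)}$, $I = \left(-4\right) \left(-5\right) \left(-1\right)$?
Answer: $\frac{4489}{81} \approx 55.42$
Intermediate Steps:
$I = -20$ ($I = 20 \left(-1\right) = -20$)
$Y{\left(V,G \right)} = \frac{16 G}{9}$ ($Y{\left(V,G \right)} = \frac{\left(-4\right)^{2} G}{9} = \frac{16 G}{9}$)
$z{\left(r \right)} = -4 - \frac{16 r}{9}$
$\left(z{\left(I \right)} - 3 \cdot 13\right)^{2} = \left(\left(-4 - - \frac{320}{9}\right) - 3 \cdot 13\right)^{2} = \left(\left(-4 + \frac{320}{9}\right) - 39\right)^{2} = \left(\frac{284}{9} - 39\right)^{2} = \left(- \frac{67}{9}\right)^{2} = \frac{4489}{81}$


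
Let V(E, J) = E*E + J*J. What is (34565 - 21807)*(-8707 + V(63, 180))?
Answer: 352911796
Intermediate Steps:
V(E, J) = E² + J²
(34565 - 21807)*(-8707 + V(63, 180)) = (34565 - 21807)*(-8707 + (63² + 180²)) = 12758*(-8707 + (3969 + 32400)) = 12758*(-8707 + 36369) = 12758*27662 = 352911796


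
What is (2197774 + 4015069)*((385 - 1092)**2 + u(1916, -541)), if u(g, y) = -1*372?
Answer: 3103172183111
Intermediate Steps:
u(g, y) = -372
(2197774 + 4015069)*((385 - 1092)**2 + u(1916, -541)) = (2197774 + 4015069)*((385 - 1092)**2 - 372) = 6212843*((-707)**2 - 372) = 6212843*(499849 - 372) = 6212843*499477 = 3103172183111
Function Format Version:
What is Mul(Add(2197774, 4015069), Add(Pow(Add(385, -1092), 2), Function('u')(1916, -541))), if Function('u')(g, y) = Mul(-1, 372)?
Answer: 3103172183111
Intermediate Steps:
Function('u')(g, y) = -372
Mul(Add(2197774, 4015069), Add(Pow(Add(385, -1092), 2), Function('u')(1916, -541))) = Mul(Add(2197774, 4015069), Add(Pow(Add(385, -1092), 2), -372)) = Mul(6212843, Add(Pow(-707, 2), -372)) = Mul(6212843, Add(499849, -372)) = Mul(6212843, 499477) = 3103172183111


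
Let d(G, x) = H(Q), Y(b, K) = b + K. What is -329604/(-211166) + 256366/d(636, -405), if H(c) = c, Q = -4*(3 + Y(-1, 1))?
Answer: -13532956877/633498 ≈ -21362.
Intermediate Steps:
Y(b, K) = K + b
Q = -12 (Q = -4*(3 + (1 - 1)) = -4*(3 + 0) = -4*3 = -12)
d(G, x) = -12
-329604/(-211166) + 256366/d(636, -405) = -329604/(-211166) + 256366/(-12) = -329604*(-1/211166) + 256366*(-1/12) = 164802/105583 - 128183/6 = -13532956877/633498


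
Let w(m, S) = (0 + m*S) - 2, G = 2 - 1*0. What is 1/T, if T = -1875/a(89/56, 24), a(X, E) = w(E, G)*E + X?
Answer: -61913/105000 ≈ -0.58965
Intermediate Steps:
G = 2 (G = 2 + 0 = 2)
w(m, S) = -2 + S*m (w(m, S) = (0 + S*m) - 2 = S*m - 2 = -2 + S*m)
a(X, E) = X + E*(-2 + 2*E) (a(X, E) = (-2 + 2*E)*E + X = E*(-2 + 2*E) + X = X + E*(-2 + 2*E))
T = -105000/61913 (T = -1875/(89/56 + 2*24*(-1 + 24)) = -1875/(89*(1/56) + 2*24*23) = -1875/(89/56 + 1104) = -1875/61913/56 = -1875*56/61913 = -105000/61913 ≈ -1.6959)
1/T = 1/(-105000/61913) = -61913/105000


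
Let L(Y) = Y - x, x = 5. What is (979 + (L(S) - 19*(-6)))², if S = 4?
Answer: 1192464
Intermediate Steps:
L(Y) = -5 + Y (L(Y) = Y - 1*5 = Y - 5 = -5 + Y)
(979 + (L(S) - 19*(-6)))² = (979 + ((-5 + 4) - 19*(-6)))² = (979 + (-1 + 114))² = (979 + 113)² = 1092² = 1192464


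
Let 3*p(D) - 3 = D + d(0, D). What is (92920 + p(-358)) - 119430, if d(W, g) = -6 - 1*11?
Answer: -26634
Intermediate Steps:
d(W, g) = -17 (d(W, g) = -6 - 11 = -17)
p(D) = -14/3 + D/3 (p(D) = 1 + (D - 17)/3 = 1 + (-17 + D)/3 = 1 + (-17/3 + D/3) = -14/3 + D/3)
(92920 + p(-358)) - 119430 = (92920 + (-14/3 + (1/3)*(-358))) - 119430 = (92920 + (-14/3 - 358/3)) - 119430 = (92920 - 124) - 119430 = 92796 - 119430 = -26634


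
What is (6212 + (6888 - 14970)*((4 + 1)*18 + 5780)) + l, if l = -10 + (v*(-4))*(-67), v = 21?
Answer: -47429510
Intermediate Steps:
l = 5618 (l = -10 + (21*(-4))*(-67) = -10 - 84*(-67) = -10 + 5628 = 5618)
(6212 + (6888 - 14970)*((4 + 1)*18 + 5780)) + l = (6212 + (6888 - 14970)*((4 + 1)*18 + 5780)) + 5618 = (6212 - 8082*(5*18 + 5780)) + 5618 = (6212 - 8082*(90 + 5780)) + 5618 = (6212 - 8082*5870) + 5618 = (6212 - 47441340) + 5618 = -47435128 + 5618 = -47429510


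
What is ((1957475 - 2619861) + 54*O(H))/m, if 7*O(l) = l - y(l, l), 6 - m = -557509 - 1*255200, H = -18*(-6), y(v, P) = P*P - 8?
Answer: -5260294/5689005 ≈ -0.92464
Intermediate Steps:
y(v, P) = -8 + P² (y(v, P) = P² - 8 = -8 + P²)
H = 108
m = 812715 (m = 6 - (-557509 - 1*255200) = 6 - (-557509 - 255200) = 6 - 1*(-812709) = 6 + 812709 = 812715)
O(l) = 8/7 - l²/7 + l/7 (O(l) = (l - (-8 + l²))/7 = (l + (8 - l²))/7 = (8 + l - l²)/7 = 8/7 - l²/7 + l/7)
((1957475 - 2619861) + 54*O(H))/m = ((1957475 - 2619861) + 54*(8/7 - ⅐*108² + (⅐)*108))/812715 = (-662386 + 54*(8/7 - ⅐*11664 + 108/7))*(1/812715) = (-662386 + 54*(8/7 - 11664/7 + 108/7))*(1/812715) = (-662386 + 54*(-11548/7))*(1/812715) = (-662386 - 623592/7)*(1/812715) = -5260294/7*1/812715 = -5260294/5689005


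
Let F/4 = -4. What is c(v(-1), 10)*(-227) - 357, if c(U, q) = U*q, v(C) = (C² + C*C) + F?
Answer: 31423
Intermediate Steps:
F = -16 (F = 4*(-4) = -16)
v(C) = -16 + 2*C² (v(C) = (C² + C*C) - 16 = (C² + C²) - 16 = 2*C² - 16 = -16 + 2*C²)
c(v(-1), 10)*(-227) - 357 = ((-16 + 2*(-1)²)*10)*(-227) - 357 = ((-16 + 2*1)*10)*(-227) - 357 = ((-16 + 2)*10)*(-227) - 357 = -14*10*(-227) - 357 = -140*(-227) - 357 = 31780 - 357 = 31423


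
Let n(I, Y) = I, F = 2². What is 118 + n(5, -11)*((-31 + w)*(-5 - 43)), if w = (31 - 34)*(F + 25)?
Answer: 28438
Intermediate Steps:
F = 4
w = -87 (w = (31 - 34)*(4 + 25) = -3*29 = -87)
118 + n(5, -11)*((-31 + w)*(-5 - 43)) = 118 + 5*((-31 - 87)*(-5 - 43)) = 118 + 5*(-118*(-48)) = 118 + 5*5664 = 118 + 28320 = 28438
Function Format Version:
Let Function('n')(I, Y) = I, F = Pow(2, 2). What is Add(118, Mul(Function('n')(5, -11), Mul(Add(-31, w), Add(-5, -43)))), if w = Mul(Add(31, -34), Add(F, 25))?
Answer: 28438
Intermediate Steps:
F = 4
w = -87 (w = Mul(Add(31, -34), Add(4, 25)) = Mul(-3, 29) = -87)
Add(118, Mul(Function('n')(5, -11), Mul(Add(-31, w), Add(-5, -43)))) = Add(118, Mul(5, Mul(Add(-31, -87), Add(-5, -43)))) = Add(118, Mul(5, Mul(-118, -48))) = Add(118, Mul(5, 5664)) = Add(118, 28320) = 28438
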